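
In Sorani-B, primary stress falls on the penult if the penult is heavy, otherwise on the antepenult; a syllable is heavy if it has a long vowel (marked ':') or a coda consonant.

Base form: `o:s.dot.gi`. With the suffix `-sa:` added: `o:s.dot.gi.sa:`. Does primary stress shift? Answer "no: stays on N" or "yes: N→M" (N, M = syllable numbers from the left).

no: stays on 2

Base `o:s.dot.gi` (3 syllables):
  Weights: 1 o:s H, 2 dot H, 3 gi L.
  The penult (syllable 2, dot) is heavy, so it takes stress.
  → primary stress on syllable 2.
Suffixed `o:s.dot.gi.sa:` (4 syllables):
  Weights: 2 dot H, 3 gi L, 4 sa: H.
  The penult (syllable 3, gi) is light, so stress falls on the antepenult (syllable 2, dot).
  → primary stress on syllable 2.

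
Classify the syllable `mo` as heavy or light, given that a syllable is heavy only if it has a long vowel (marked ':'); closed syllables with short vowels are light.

`mo`: short vowel, open (no coda). Short vowel → light.

light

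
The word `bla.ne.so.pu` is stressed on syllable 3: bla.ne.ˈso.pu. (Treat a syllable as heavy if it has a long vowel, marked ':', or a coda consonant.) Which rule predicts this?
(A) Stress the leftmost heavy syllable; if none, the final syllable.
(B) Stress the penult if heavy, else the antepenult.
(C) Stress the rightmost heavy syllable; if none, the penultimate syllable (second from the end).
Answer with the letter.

C

Rule A → syllable 4 (observed: 3).
Rule B → syllable 2 (observed: 3).
Rule C → syllable 3 ✓.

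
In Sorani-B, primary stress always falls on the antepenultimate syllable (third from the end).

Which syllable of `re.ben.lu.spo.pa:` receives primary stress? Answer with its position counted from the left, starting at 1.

3

The word has 5 syllables; the antepenultimate syllable (third from the end) is syllable 3 (lu).
Primary stress: syllable 3 → re.ben.ˈlu.spo.pa:.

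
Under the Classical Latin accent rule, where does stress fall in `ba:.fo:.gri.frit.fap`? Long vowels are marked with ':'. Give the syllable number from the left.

Classical Latin: stress the penult if heavy (long vowel or closed), else the antepenult.
Weights: 3 gri L, 4 frit H, 5 fap H.
The penult (syllable 4, frit) is heavy, so it takes stress.
Stress on syllable 4: ba:.fo:.gri.ˈfrit.fap.

4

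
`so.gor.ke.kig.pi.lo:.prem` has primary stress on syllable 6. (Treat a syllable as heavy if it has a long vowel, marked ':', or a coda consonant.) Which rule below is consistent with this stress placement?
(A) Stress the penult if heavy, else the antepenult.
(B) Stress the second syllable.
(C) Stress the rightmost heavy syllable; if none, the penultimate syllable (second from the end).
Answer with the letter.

A

Rule A → syllable 6 ✓.
Rule B → syllable 2 (observed: 6).
Rule C → syllable 7 (observed: 6).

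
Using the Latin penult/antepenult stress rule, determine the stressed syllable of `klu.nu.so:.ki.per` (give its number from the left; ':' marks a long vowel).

3

Classical Latin: stress the penult if heavy (long vowel or closed), else the antepenult.
Weights: 3 so: H, 4 ki L, 5 per H.
The penult (syllable 4, ki) is light, so stress falls on the antepenult (syllable 3, so:).
Stress on syllable 3: klu.nu.ˈso:.ki.per.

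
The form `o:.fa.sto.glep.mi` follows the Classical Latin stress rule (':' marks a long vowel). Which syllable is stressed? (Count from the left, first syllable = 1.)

4

Classical Latin: stress the penult if heavy (long vowel or closed), else the antepenult.
Weights: 3 sto L, 4 glep H, 5 mi L.
The penult (syllable 4, glep) is heavy, so it takes stress.
Stress on syllable 4: o:.fa.sto.ˈglep.mi.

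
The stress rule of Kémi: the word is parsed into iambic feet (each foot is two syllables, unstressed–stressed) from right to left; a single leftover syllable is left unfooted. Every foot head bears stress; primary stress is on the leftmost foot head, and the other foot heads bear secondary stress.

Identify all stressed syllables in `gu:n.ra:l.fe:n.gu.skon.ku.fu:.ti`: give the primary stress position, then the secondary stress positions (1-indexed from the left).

Parse right to left into iambic (σˈσ) feet: (gu:n.ˈra:l) (fe:n.ˈgu) (skon.ˈku) (fu:.ˈti).
Foot heads (stressed positions): 2, 4, 6, 8.
End Rule Leftmost: primary stress on the leftmost head = syllable 2.
Secondary stress on 4, 6, 8: gu:n.ˈra:l.fe:n.ˌgu.skon.ˌku.fu:.ˌti.

primary 2, secondary 4, 6, 8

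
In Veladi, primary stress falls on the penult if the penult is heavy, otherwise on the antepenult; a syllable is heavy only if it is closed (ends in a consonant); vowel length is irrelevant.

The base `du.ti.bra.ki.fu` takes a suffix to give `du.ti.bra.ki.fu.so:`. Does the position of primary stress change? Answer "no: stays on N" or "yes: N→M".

yes: 3→4

Base `du.ti.bra.ki.fu` (5 syllables):
  Weights: 3 bra L, 4 ki L, 5 fu L.
  The penult (syllable 4, ki) is light, so stress falls on the antepenult (syllable 3, bra).
  → primary stress on syllable 3.
Suffixed `du.ti.bra.ki.fu.so:` (6 syllables):
  Weights: 4 ki L, 5 fu L, 6 so: L.
  The penult (syllable 5, fu) is light, so stress falls on the antepenult (syllable 4, ki).
  → primary stress on syllable 4.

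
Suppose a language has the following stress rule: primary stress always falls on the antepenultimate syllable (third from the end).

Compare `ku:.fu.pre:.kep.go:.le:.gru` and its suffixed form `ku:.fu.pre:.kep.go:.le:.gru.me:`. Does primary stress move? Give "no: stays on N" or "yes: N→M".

yes: 5→6

Base `ku:.fu.pre:.kep.go:.le:.gru` (7 syllables):
  The word has 7 syllables; the antepenultimate syllable (third from the end) is syllable 5 (go:).
  → primary stress on syllable 5.
Suffixed `ku:.fu.pre:.kep.go:.le:.gru.me:` (8 syllables):
  The word has 8 syllables; the antepenultimate syllable (third from the end) is syllable 6 (le:).
  → primary stress on syllable 6.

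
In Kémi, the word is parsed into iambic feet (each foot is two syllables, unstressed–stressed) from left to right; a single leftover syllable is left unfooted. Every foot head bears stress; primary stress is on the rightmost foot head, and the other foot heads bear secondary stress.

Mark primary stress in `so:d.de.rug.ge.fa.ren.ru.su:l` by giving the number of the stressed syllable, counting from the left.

Parse left to right into iambic (σˈσ) feet: (so:d.ˈde) (rug.ˈge) (fa.ˈren) (ru.ˈsu:l).
Foot heads (stressed positions): 2, 4, 6, 8.
End Rule Rightmost: primary stress on the rightmost head = syllable 8.
Primary stress: syllable 8 → so:d.de.rug.ge.fa.ren.ru.ˈsu:l.

8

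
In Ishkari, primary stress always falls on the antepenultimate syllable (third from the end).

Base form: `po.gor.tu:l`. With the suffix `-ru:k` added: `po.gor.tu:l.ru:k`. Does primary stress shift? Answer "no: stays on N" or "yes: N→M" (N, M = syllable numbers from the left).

Base `po.gor.tu:l` (3 syllables):
  The word has 3 syllables; the antepenultimate syllable (third from the end) is syllable 1 (po).
  → primary stress on syllable 1.
Suffixed `po.gor.tu:l.ru:k` (4 syllables):
  The word has 4 syllables; the antepenultimate syllable (third from the end) is syllable 2 (gor).
  → primary stress on syllable 2.

yes: 1→2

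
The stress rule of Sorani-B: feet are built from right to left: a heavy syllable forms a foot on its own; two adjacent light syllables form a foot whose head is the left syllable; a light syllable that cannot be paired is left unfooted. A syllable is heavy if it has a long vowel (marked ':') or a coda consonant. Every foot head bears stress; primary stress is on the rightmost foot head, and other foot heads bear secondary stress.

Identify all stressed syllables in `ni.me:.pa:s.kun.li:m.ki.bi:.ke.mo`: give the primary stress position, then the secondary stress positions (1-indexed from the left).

Weights: 1 ni L, 2 me: H, 3 pa:s H, 4 kun H, 5 li:m H, 6 ki L, 7 bi: H, 8 ke L, 9 mo L.
Parse right to left (heavy = foot alone; LL = one foot; stranded L unfooted): ni (ˈme:) (ˈpa:s) (ˈkun) (ˈli:m) ki (ˈbi:) (ˈke.mo).
Foot heads: 2, 3, 4, 5, 7, 8.
Primary stress on the rightmost head = syllable 8.
Secondary stress on 2, 3, 4, 5, 7: ni.ˌme:.ˌpa:s.ˌkun.ˌli:m.ki.ˌbi:.ˈke.mo.

primary 8, secondary 2, 3, 4, 5, 7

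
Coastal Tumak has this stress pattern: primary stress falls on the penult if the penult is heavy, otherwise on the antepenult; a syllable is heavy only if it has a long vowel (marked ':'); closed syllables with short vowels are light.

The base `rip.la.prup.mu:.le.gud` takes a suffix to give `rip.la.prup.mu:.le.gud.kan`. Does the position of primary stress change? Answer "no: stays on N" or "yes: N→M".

yes: 4→5

Base `rip.la.prup.mu:.le.gud` (6 syllables):
  Weights: 4 mu: H, 5 le L, 6 gud L.
  The penult (syllable 5, le) is light, so stress falls on the antepenult (syllable 4, mu:).
  → primary stress on syllable 4.
Suffixed `rip.la.prup.mu:.le.gud.kan` (7 syllables):
  Weights: 5 le L, 6 gud L, 7 kan L.
  The penult (syllable 6, gud) is light, so stress falls on the antepenult (syllable 5, le).
  → primary stress on syllable 5.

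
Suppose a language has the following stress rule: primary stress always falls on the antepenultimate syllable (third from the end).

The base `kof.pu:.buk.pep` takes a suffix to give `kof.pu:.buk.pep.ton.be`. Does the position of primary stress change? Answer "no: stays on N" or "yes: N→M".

yes: 2→4

Base `kof.pu:.buk.pep` (4 syllables):
  The word has 4 syllables; the antepenultimate syllable (third from the end) is syllable 2 (pu:).
  → primary stress on syllable 2.
Suffixed `kof.pu:.buk.pep.ton.be` (6 syllables):
  The word has 6 syllables; the antepenultimate syllable (third from the end) is syllable 4 (pep).
  → primary stress on syllable 4.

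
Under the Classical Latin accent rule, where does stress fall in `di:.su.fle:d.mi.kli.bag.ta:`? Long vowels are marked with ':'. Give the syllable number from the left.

6

Classical Latin: stress the penult if heavy (long vowel or closed), else the antepenult.
Weights: 5 kli L, 6 bag H, 7 ta: H.
The penult (syllable 6, bag) is heavy, so it takes stress.
Stress on syllable 6: di:.su.fle:d.mi.kli.ˈbag.ta:.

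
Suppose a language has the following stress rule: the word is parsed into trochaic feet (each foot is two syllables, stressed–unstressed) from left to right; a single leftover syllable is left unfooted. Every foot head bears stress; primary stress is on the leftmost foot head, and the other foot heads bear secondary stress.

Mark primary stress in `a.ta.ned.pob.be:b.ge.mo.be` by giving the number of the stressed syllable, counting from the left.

Parse left to right into trochaic (ˈσσ) feet: (ˈa.ta) (ˈned.pob) (ˈbe:b.ge) (ˈmo.be).
Foot heads (stressed positions): 1, 3, 5, 7.
End Rule Leftmost: primary stress on the leftmost head = syllable 1.
Primary stress: syllable 1 → ˈa.ta.ned.pob.be:b.ge.mo.be.

1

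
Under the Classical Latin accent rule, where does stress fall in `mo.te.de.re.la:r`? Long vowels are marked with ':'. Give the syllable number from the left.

3

Classical Latin: stress the penult if heavy (long vowel or closed), else the antepenult.
Weights: 3 de L, 4 re L, 5 la:r H.
The penult (syllable 4, re) is light, so stress falls on the antepenult (syllable 3, de).
Stress on syllable 3: mo.te.ˈde.re.la:r.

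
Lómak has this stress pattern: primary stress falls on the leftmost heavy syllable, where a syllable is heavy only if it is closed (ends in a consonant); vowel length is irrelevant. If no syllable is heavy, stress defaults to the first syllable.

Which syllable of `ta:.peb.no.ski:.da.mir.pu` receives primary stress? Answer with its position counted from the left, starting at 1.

2

Weights: 1 ta: L, 2 peb H, 3 no L, 4 ski: L, 5 da L, 6 mir H, 7 pu L.
Heavy syllables in the domain: 2, 6. The leftmost is syllable 2 (peb).
Primary stress: syllable 2 → ta:.ˈpeb.no.ski:.da.mir.pu.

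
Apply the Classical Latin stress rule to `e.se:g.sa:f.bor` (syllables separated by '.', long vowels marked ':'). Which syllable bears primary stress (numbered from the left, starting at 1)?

3

Classical Latin: stress the penult if heavy (long vowel or closed), else the antepenult.
Weights: 2 se:g H, 3 sa:f H, 4 bor H.
The penult (syllable 3, sa:f) is heavy, so it takes stress.
Stress on syllable 3: e.se:g.ˈsa:f.bor.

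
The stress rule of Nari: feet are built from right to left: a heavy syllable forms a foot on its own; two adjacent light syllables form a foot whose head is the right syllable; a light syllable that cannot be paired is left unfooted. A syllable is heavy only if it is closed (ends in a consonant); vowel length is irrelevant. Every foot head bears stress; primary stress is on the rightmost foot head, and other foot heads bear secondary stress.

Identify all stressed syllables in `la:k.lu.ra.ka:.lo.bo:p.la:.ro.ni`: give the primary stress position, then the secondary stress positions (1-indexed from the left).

Weights: 1 la:k H, 2 lu L, 3 ra L, 4 ka: L, 5 lo L, 6 bo:p H, 7 la: L, 8 ro L, 9 ni L.
Parse right to left (heavy = foot alone; LL = one foot; stranded L unfooted): (ˈla:k) (lu.ˈra) (ka:.ˈlo) (ˈbo:p) la: (ro.ˈni).
Foot heads: 1, 3, 5, 6, 9.
Primary stress on the rightmost head = syllable 9.
Secondary stress on 1, 3, 5, 6: ˌla:k.lu.ˌra.ka:.ˌlo.ˌbo:p.la:.ro.ˈni.

primary 9, secondary 1, 3, 5, 6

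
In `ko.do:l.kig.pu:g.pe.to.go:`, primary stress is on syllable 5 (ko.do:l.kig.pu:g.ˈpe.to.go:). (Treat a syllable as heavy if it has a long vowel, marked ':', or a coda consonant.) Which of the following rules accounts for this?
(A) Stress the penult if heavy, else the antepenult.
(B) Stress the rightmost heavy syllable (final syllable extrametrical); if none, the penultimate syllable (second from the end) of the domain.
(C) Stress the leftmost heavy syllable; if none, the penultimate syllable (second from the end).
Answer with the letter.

A

Rule A → syllable 5 ✓.
Rule B → syllable 4 (observed: 5).
Rule C → syllable 2 (observed: 5).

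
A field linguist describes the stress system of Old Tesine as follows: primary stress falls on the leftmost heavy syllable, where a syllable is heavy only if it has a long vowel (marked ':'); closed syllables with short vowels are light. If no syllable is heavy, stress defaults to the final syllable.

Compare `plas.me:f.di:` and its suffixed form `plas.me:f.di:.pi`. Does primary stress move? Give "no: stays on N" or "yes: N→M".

no: stays on 2

Base `plas.me:f.di:` (3 syllables):
  Weights: 1 plas L, 2 me:f H, 3 di: H.
  Heavy syllables in the domain: 2, 3. The leftmost is syllable 2 (me:f).
  → primary stress on syllable 2.
Suffixed `plas.me:f.di:.pi` (4 syllables):
  Weights: 1 plas L, 2 me:f H, 3 di: H, 4 pi L.
  Heavy syllables in the domain: 2, 3. The leftmost is syllable 2 (me:f).
  → primary stress on syllable 2.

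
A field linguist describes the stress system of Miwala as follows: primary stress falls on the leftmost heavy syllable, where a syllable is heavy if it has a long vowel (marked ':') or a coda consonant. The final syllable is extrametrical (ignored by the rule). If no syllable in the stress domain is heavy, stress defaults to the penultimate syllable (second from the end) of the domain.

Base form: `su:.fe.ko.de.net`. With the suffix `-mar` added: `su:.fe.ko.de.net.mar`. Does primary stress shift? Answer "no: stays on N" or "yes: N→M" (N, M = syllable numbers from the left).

Base `su:.fe.ko.de.net` (5 syllables):
  The final syllable (5, net) is extrametrical; the stress domain is syllables 1–4.
  Weights: 1 su: H, 2 fe L, 3 ko L, 4 de L.
  Heavy syllables in the domain: 1. The leftmost is syllable 1 (su:).
  → primary stress on syllable 1.
Suffixed `su:.fe.ko.de.net.mar` (6 syllables):
  The final syllable (6, mar) is extrametrical; the stress domain is syllables 1–5.
  Weights: 1 su: H, 2 fe L, 3 ko L, 4 de L, 5 net H.
  Heavy syllables in the domain: 1, 5. The leftmost is syllable 1 (su:).
  → primary stress on syllable 1.

no: stays on 1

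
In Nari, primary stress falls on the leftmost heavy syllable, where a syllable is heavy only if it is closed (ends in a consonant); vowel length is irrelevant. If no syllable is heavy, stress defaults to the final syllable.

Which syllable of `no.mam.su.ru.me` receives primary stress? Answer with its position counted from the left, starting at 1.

Weights: 1 no L, 2 mam H, 3 su L, 4 ru L, 5 me L.
Heavy syllables in the domain: 2. The leftmost is syllable 2 (mam).
Primary stress: syllable 2 → no.ˈmam.su.ru.me.

2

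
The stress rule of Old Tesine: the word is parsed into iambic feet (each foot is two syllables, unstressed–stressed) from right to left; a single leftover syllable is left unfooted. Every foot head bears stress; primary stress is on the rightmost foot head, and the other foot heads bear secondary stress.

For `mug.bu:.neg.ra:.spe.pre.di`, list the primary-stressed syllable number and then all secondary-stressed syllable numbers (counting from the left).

Parse right to left into iambic (σˈσ) feet: mug (bu:.ˈneg) (ra:.ˈspe) (pre.ˈdi). Syllable 1 is left unfooted.
Foot heads (stressed positions): 3, 5, 7.
End Rule Rightmost: primary stress on the rightmost head = syllable 7.
Secondary stress on 3, 5: mug.bu:.ˌneg.ra:.ˌspe.pre.ˈdi.

primary 7, secondary 3, 5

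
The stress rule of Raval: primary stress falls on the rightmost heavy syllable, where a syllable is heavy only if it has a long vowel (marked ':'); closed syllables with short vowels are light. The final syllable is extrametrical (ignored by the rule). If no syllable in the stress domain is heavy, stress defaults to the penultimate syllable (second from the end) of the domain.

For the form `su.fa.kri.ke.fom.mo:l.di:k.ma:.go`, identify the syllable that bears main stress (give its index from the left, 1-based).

8

The final syllable (9, go) is extrametrical; the stress domain is syllables 1–8.
Weights: 1 su L, 2 fa L, 3 kri L, 4 ke L, 5 fom L, 6 mo:l H, 7 di:k H, 8 ma: H.
Heavy syllables in the domain: 6, 7, 8. The rightmost is syllable 8 (ma:).
Primary stress: syllable 8 → su.fa.kri.ke.fom.mo:l.di:k.ˈma:.go.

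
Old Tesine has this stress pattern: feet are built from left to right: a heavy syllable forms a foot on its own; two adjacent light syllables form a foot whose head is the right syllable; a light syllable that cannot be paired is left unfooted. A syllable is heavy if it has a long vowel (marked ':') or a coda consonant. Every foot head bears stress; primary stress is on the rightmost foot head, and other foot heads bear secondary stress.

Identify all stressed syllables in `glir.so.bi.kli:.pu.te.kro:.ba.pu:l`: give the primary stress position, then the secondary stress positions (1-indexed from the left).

primary 9, secondary 1, 3, 4, 6, 7

Weights: 1 glir H, 2 so L, 3 bi L, 4 kli: H, 5 pu L, 6 te L, 7 kro: H, 8 ba L, 9 pu:l H.
Parse left to right (heavy = foot alone; LL = one foot; stranded L unfooted): (ˈglir) (so.ˈbi) (ˈkli:) (pu.ˈte) (ˈkro:) ba (ˈpu:l).
Foot heads: 1, 3, 4, 6, 7, 9.
Primary stress on the rightmost head = syllable 9.
Secondary stress on 1, 3, 4, 6, 7: ˌglir.so.ˌbi.ˌkli:.pu.ˌte.ˌkro:.ba.ˈpu:l.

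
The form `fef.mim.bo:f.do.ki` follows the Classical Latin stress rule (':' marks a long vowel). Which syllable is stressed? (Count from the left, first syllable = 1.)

3

Classical Latin: stress the penult if heavy (long vowel or closed), else the antepenult.
Weights: 3 bo:f H, 4 do L, 5 ki L.
The penult (syllable 4, do) is light, so stress falls on the antepenult (syllable 3, bo:f).
Stress on syllable 3: fef.mim.ˈbo:f.do.ki.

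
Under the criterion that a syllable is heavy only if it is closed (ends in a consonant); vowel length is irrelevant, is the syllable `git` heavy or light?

`git`: short vowel, closed (coda /t/). Closed (coda /t/) → heavy.

heavy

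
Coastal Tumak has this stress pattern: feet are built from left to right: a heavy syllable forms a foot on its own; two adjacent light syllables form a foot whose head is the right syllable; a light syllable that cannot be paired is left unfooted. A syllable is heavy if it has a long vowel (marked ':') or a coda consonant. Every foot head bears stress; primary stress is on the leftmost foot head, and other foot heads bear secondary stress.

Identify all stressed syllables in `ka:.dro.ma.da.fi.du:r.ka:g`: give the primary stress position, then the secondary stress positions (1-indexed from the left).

Weights: 1 ka: H, 2 dro L, 3 ma L, 4 da L, 5 fi L, 6 du:r H, 7 ka:g H.
Parse left to right (heavy = foot alone; LL = one foot; stranded L unfooted): (ˈka:) (dro.ˈma) (da.ˈfi) (ˈdu:r) (ˈka:g).
Foot heads: 1, 3, 5, 6, 7.
Primary stress on the leftmost head = syllable 1.
Secondary stress on 3, 5, 6, 7: ˈka:.dro.ˌma.da.ˌfi.ˌdu:r.ˌka:g.

primary 1, secondary 3, 5, 6, 7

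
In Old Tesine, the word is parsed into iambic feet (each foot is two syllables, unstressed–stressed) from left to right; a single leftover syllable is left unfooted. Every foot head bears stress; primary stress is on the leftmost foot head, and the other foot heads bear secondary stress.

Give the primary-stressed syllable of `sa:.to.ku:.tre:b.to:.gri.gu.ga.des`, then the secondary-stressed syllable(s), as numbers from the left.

Parse left to right into iambic (σˈσ) feet: (sa:.ˈto) (ku:.ˈtre:b) (to:.ˈgri) (gu.ˈga) des. Syllable 9 is left unfooted.
Foot heads (stressed positions): 2, 4, 6, 8.
End Rule Leftmost: primary stress on the leftmost head = syllable 2.
Secondary stress on 4, 6, 8: sa:.ˈto.ku:.ˌtre:b.to:.ˌgri.gu.ˌga.des.

primary 2, secondary 4, 6, 8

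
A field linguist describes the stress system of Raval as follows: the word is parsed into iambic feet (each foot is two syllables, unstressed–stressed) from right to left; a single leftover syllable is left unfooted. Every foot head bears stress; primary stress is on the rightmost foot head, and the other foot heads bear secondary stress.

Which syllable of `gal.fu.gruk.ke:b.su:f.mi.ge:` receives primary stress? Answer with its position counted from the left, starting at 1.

Parse right to left into iambic (σˈσ) feet: gal (fu.ˈgruk) (ke:b.ˈsu:f) (mi.ˈge:). Syllable 1 is left unfooted.
Foot heads (stressed positions): 3, 5, 7.
End Rule Rightmost: primary stress on the rightmost head = syllable 7.
Primary stress: syllable 7 → gal.fu.gruk.ke:b.su:f.mi.ˈge:.

7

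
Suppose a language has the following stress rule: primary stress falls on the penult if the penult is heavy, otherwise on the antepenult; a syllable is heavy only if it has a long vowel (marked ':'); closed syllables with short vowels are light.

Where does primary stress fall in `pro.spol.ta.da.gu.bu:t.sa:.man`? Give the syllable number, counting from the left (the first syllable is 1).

Weights: 6 bu:t H, 7 sa: H, 8 man L.
The penult (syllable 7, sa:) is heavy, so it takes stress.
Primary stress: syllable 7 → pro.spol.ta.da.gu.bu:t.ˈsa:.man.

7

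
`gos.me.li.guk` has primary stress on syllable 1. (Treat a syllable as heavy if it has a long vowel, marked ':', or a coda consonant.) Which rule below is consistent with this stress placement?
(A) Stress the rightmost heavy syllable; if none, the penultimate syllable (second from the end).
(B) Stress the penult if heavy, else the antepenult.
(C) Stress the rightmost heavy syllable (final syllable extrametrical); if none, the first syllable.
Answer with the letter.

Rule A → syllable 4 (observed: 1).
Rule B → syllable 2 (observed: 1).
Rule C → syllable 1 ✓.

C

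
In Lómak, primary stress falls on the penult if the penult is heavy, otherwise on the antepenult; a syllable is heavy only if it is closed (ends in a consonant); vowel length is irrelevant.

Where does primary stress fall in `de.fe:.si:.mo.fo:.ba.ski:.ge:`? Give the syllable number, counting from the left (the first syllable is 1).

Weights: 6 ba L, 7 ski: L, 8 ge: L.
The penult (syllable 7, ski:) is light, so stress falls on the antepenult (syllable 6, ba).
Primary stress: syllable 6 → de.fe:.si:.mo.fo:.ˈba.ski:.ge:.

6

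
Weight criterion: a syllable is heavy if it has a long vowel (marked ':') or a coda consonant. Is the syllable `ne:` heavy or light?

`ne:`: long vowel, open (no coda). Long vowel → heavy.

heavy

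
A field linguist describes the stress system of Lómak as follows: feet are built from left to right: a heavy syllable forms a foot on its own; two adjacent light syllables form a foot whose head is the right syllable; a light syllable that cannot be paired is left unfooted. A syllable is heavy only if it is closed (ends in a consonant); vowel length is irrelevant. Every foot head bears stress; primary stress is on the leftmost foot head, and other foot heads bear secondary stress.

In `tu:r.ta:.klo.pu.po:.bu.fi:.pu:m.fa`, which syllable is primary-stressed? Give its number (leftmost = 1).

1

Weights: 1 tu:r H, 2 ta: L, 3 klo L, 4 pu L, 5 po: L, 6 bu L, 7 fi: L, 8 pu:m H, 9 fa L.
Parse left to right (heavy = foot alone; LL = one foot; stranded L unfooted): (ˈtu:r) (ta:.ˈklo) (pu.ˈpo:) (bu.ˈfi:) (ˈpu:m) fa.
Foot heads: 1, 3, 5, 7, 8.
Primary stress on the leftmost head = syllable 1.
Primary stress: syllable 1 → ˈtu:r.ta:.klo.pu.po:.bu.fi:.pu:m.fa.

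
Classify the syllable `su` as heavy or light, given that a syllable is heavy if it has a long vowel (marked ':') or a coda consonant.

light

`su`: short vowel, open (no coda). Short vowel, open → light.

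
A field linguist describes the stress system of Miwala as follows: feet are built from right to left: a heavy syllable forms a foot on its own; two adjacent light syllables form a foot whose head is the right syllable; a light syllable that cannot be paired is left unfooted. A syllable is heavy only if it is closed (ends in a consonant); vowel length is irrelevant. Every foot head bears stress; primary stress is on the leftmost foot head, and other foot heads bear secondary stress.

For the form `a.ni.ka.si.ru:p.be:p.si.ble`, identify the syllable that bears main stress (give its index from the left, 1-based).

2

Weights: 1 a L, 2 ni L, 3 ka L, 4 si L, 5 ru:p H, 6 be:p H, 7 si L, 8 ble L.
Parse right to left (heavy = foot alone; LL = one foot; stranded L unfooted): (a.ˈni) (ka.ˈsi) (ˈru:p) (ˈbe:p) (si.ˈble).
Foot heads: 2, 4, 5, 6, 8.
Primary stress on the leftmost head = syllable 2.
Primary stress: syllable 2 → a.ˈni.ka.si.ru:p.be:p.si.ble.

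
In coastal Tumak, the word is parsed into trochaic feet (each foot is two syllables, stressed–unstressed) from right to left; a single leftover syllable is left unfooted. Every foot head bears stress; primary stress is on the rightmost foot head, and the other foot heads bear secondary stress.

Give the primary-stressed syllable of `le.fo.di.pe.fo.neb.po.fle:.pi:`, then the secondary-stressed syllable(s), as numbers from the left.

primary 8, secondary 2, 4, 6

Parse right to left into trochaic (ˈσσ) feet: le (ˈfo.di) (ˈpe.fo) (ˈneb.po) (ˈfle:.pi:). Syllable 1 is left unfooted.
Foot heads (stressed positions): 2, 4, 6, 8.
End Rule Rightmost: primary stress on the rightmost head = syllable 8.
Secondary stress on 2, 4, 6: le.ˌfo.di.ˌpe.fo.ˌneb.po.ˈfle:.pi:.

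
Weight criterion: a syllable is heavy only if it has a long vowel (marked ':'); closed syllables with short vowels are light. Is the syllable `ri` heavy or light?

`ri`: short vowel, open (no coda). Short vowel → light.

light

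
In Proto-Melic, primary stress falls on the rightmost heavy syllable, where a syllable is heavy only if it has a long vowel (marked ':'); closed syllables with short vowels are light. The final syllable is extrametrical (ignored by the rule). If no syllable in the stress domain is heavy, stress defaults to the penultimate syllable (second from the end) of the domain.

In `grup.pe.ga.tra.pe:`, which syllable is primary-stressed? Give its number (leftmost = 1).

3

The final syllable (5, pe:) is extrametrical; the stress domain is syllables 1–4.
Weights: 1 grup L, 2 pe L, 3 ga L, 4 tra L.
No heavy syllable in the domain; default to the penultimate syllable (second from the end) of the domain = syllable 3.
Primary stress: syllable 3 → grup.pe.ˈga.tra.pe:.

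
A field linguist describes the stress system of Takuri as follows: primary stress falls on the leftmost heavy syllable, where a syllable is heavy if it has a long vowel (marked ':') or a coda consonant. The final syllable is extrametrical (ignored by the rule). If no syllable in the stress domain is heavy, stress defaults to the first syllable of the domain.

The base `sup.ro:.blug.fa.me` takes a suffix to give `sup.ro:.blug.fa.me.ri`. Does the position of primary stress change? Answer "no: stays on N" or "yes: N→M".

Base `sup.ro:.blug.fa.me` (5 syllables):
  The final syllable (5, me) is extrametrical; the stress domain is syllables 1–4.
  Weights: 1 sup H, 2 ro: H, 3 blug H, 4 fa L.
  Heavy syllables in the domain: 1, 2, 3. The leftmost is syllable 1 (sup).
  → primary stress on syllable 1.
Suffixed `sup.ro:.blug.fa.me.ri` (6 syllables):
  The final syllable (6, ri) is extrametrical; the stress domain is syllables 1–5.
  Weights: 1 sup H, 2 ro: H, 3 blug H, 4 fa L, 5 me L.
  Heavy syllables in the domain: 1, 2, 3. The leftmost is syllable 1 (sup).
  → primary stress on syllable 1.

no: stays on 1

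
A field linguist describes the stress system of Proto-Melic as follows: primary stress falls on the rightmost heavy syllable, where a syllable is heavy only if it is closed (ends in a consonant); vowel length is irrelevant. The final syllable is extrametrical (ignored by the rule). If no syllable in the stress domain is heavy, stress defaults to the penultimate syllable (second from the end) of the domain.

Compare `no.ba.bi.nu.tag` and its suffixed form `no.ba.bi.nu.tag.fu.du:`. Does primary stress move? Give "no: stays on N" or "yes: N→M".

yes: 3→5

Base `no.ba.bi.nu.tag` (5 syllables):
  The final syllable (5, tag) is extrametrical; the stress domain is syllables 1–4.
  Weights: 1 no L, 2 ba L, 3 bi L, 4 nu L.
  No heavy syllable in the domain; default to the penultimate syllable (second from the end) of the domain = syllable 3.
  → primary stress on syllable 3.
Suffixed `no.ba.bi.nu.tag.fu.du:` (7 syllables):
  The final syllable (7, du:) is extrametrical; the stress domain is syllables 1–6.
  Weights: 1 no L, 2 ba L, 3 bi L, 4 nu L, 5 tag H, 6 fu L.
  Heavy syllables in the domain: 5. The rightmost is syllable 5 (tag).
  → primary stress on syllable 5.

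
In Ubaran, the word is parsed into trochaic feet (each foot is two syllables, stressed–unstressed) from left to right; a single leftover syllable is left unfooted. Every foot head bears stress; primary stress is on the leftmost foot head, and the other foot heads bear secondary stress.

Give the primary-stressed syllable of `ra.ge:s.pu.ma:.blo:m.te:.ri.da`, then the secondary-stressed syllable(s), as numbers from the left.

primary 1, secondary 3, 5, 7

Parse left to right into trochaic (ˈσσ) feet: (ˈra.ge:s) (ˈpu.ma:) (ˈblo:m.te:) (ˈri.da).
Foot heads (stressed positions): 1, 3, 5, 7.
End Rule Leftmost: primary stress on the leftmost head = syllable 1.
Secondary stress on 3, 5, 7: ˈra.ge:s.ˌpu.ma:.ˌblo:m.te:.ˌri.da.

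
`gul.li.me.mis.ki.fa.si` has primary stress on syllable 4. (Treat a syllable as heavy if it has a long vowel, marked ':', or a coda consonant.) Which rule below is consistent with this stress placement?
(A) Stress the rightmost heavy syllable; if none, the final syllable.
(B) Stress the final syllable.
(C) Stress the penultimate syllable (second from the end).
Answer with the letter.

Rule A → syllable 4 ✓.
Rule B → syllable 7 (observed: 4).
Rule C → syllable 6 (observed: 4).

A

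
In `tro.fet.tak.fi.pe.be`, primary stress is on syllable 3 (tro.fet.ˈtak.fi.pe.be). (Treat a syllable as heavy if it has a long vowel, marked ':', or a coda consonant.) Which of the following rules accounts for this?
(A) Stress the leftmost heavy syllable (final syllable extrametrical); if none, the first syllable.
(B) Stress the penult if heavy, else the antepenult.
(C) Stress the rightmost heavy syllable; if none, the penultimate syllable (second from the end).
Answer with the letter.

Rule A → syllable 2 (observed: 3).
Rule B → syllable 4 (observed: 3).
Rule C → syllable 3 ✓.

C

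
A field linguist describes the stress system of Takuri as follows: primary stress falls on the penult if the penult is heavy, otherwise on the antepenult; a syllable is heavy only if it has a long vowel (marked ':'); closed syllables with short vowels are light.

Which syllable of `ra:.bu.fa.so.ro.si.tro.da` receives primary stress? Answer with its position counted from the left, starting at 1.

6

Weights: 6 si L, 7 tro L, 8 da L.
The penult (syllable 7, tro) is light, so stress falls on the antepenult (syllable 6, si).
Primary stress: syllable 6 → ra:.bu.fa.so.ro.ˈsi.tro.da.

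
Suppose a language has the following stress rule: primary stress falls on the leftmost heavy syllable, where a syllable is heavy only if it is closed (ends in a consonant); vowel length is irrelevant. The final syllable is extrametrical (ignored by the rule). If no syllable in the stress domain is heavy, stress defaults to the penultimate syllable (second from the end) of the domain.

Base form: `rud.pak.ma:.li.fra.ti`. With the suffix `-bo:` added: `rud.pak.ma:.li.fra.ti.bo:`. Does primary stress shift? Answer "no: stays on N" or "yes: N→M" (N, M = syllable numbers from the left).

Base `rud.pak.ma:.li.fra.ti` (6 syllables):
  The final syllable (6, ti) is extrametrical; the stress domain is syllables 1–5.
  Weights: 1 rud H, 2 pak H, 3 ma: L, 4 li L, 5 fra L.
  Heavy syllables in the domain: 1, 2. The leftmost is syllable 1 (rud).
  → primary stress on syllable 1.
Suffixed `rud.pak.ma:.li.fra.ti.bo:` (7 syllables):
  The final syllable (7, bo:) is extrametrical; the stress domain is syllables 1–6.
  Weights: 1 rud H, 2 pak H, 3 ma: L, 4 li L, 5 fra L, 6 ti L.
  Heavy syllables in the domain: 1, 2. The leftmost is syllable 1 (rud).
  → primary stress on syllable 1.

no: stays on 1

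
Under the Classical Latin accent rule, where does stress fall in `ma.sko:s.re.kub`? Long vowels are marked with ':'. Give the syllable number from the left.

Classical Latin: stress the penult if heavy (long vowel or closed), else the antepenult.
Weights: 2 sko:s H, 3 re L, 4 kub H.
The penult (syllable 3, re) is light, so stress falls on the antepenult (syllable 2, sko:s).
Stress on syllable 2: ma.ˈsko:s.re.kub.

2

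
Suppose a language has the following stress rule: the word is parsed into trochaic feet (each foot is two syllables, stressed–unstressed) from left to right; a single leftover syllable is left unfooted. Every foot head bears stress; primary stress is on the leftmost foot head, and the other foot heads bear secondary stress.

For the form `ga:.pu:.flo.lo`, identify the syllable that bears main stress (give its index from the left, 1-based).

Parse left to right into trochaic (ˈσσ) feet: (ˈga:.pu:) (ˈflo.lo).
Foot heads (stressed positions): 1, 3.
End Rule Leftmost: primary stress on the leftmost head = syllable 1.
Primary stress: syllable 1 → ˈga:.pu:.flo.lo.

1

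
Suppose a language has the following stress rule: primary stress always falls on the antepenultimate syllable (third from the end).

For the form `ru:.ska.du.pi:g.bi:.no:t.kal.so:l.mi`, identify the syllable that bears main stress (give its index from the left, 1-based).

The word has 9 syllables; the antepenultimate syllable (third from the end) is syllable 7 (kal).
Primary stress: syllable 7 → ru:.ska.du.pi:g.bi:.no:t.ˈkal.so:l.mi.

7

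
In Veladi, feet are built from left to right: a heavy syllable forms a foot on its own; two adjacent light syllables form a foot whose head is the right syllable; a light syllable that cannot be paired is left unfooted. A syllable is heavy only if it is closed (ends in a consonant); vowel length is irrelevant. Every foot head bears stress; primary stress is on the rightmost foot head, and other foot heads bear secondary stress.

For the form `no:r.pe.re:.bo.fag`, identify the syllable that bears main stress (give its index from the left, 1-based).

Weights: 1 no:r H, 2 pe L, 3 re: L, 4 bo L, 5 fag H.
Parse left to right (heavy = foot alone; LL = one foot; stranded L unfooted): (ˈno:r) (pe.ˈre:) bo (ˈfag).
Foot heads: 1, 3, 5.
Primary stress on the rightmost head = syllable 5.
Primary stress: syllable 5 → no:r.pe.re:.bo.ˈfag.

5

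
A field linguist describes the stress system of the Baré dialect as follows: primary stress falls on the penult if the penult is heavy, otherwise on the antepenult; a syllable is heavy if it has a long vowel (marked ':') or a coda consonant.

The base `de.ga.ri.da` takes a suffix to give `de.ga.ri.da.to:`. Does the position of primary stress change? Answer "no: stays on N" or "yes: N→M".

yes: 2→3

Base `de.ga.ri.da` (4 syllables):
  Weights: 2 ga L, 3 ri L, 4 da L.
  The penult (syllable 3, ri) is light, so stress falls on the antepenult (syllable 2, ga).
  → primary stress on syllable 2.
Suffixed `de.ga.ri.da.to:` (5 syllables):
  Weights: 3 ri L, 4 da L, 5 to: H.
  The penult (syllable 4, da) is light, so stress falls on the antepenult (syllable 3, ri).
  → primary stress on syllable 3.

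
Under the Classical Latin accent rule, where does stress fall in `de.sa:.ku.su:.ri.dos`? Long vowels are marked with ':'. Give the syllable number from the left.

4

Classical Latin: stress the penult if heavy (long vowel or closed), else the antepenult.
Weights: 4 su: H, 5 ri L, 6 dos H.
The penult (syllable 5, ri) is light, so stress falls on the antepenult (syllable 4, su:).
Stress on syllable 4: de.sa:.ku.ˈsu:.ri.dos.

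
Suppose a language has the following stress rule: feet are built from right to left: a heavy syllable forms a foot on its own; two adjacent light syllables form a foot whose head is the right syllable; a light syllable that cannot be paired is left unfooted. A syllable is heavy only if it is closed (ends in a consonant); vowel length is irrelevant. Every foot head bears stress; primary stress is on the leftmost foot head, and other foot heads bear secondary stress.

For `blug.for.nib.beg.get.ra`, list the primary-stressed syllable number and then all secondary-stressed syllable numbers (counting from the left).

Weights: 1 blug H, 2 for H, 3 nib H, 4 beg H, 5 get H, 6 ra L.
Parse right to left (heavy = foot alone; LL = one foot; stranded L unfooted): (ˈblug) (ˈfor) (ˈnib) (ˈbeg) (ˈget) ra.
Foot heads: 1, 2, 3, 4, 5.
Primary stress on the leftmost head = syllable 1.
Secondary stress on 2, 3, 4, 5: ˈblug.ˌfor.ˌnib.ˌbeg.ˌget.ra.

primary 1, secondary 2, 3, 4, 5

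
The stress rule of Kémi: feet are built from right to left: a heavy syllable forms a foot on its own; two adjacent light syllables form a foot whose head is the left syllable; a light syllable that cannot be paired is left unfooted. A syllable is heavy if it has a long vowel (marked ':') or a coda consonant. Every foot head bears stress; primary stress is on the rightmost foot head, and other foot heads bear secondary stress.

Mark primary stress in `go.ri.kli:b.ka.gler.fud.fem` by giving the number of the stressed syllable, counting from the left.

7

Weights: 1 go L, 2 ri L, 3 kli:b H, 4 ka L, 5 gler H, 6 fud H, 7 fem H.
Parse right to left (heavy = foot alone; LL = one foot; stranded L unfooted): (ˈgo.ri) (ˈkli:b) ka (ˈgler) (ˈfud) (ˈfem).
Foot heads: 1, 3, 5, 6, 7.
Primary stress on the rightmost head = syllable 7.
Primary stress: syllable 7 → go.ri.kli:b.ka.gler.fud.ˈfem.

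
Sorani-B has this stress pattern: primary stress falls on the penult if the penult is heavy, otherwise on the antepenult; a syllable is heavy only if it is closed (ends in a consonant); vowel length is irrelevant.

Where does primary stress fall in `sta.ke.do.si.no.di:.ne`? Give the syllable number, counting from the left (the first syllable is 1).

Weights: 5 no L, 6 di: L, 7 ne L.
The penult (syllable 6, di:) is light, so stress falls on the antepenult (syllable 5, no).
Primary stress: syllable 5 → sta.ke.do.si.ˈno.di:.ne.

5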